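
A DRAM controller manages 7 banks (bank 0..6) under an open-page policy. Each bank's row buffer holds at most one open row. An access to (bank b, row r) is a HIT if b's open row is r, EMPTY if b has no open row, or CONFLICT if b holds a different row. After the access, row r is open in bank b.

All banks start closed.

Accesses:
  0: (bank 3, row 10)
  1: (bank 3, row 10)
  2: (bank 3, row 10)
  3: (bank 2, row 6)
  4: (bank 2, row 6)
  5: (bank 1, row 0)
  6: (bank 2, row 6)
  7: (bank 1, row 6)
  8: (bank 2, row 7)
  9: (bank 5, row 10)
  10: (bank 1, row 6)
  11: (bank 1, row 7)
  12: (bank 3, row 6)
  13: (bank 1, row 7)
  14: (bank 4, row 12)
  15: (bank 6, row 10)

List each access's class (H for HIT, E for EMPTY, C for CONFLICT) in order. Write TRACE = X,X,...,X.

  [0] b3 r10: no row ⇒ E
  [1] b3 r10: had r10 ⇒ H
  [2] b3 r10: had r10 ⇒ H
  [3] b2 r6: no row ⇒ E
  [4] b2 r6: had r6 ⇒ H
  [5] b1 r0: no row ⇒ E
  [6] b2 r6: had r6 ⇒ H
  [7] b1 r6: had r0 ⇒ C
  [8] b2 r7: had r6 ⇒ C
  [9] b5 r10: no row ⇒ E
  [10] b1 r6: had r6 ⇒ H
  [11] b1 r7: had r6 ⇒ C
  [12] b3 r6: had r10 ⇒ C
  [13] b1 r7: had r7 ⇒ H
  [14] b4 r12: no row ⇒ E
  [15] b6 r10: no row ⇒ E

TRACE = E,H,H,E,H,E,H,C,C,E,H,C,C,H,E,E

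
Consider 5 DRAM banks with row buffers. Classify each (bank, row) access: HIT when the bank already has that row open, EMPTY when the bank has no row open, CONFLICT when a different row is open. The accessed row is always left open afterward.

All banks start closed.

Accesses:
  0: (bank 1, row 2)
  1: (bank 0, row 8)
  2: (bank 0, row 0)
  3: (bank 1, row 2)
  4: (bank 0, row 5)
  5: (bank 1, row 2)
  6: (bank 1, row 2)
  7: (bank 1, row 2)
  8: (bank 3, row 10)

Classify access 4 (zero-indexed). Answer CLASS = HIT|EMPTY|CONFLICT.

CLASS = CONFLICT

0: bank 1 row 2 — prev None → EMPTY
1: bank 0 row 8 — prev None → EMPTY
2: bank 0 row 0 — prev 8 → CONFLICT
3: bank 1 row 2 — prev 2 → HIT
4: bank 0 row 5 — prev 0 → CONFLICT
5: bank 1 row 2 — prev 2 → HIT
6: bank 1 row 2 — prev 2 → HIT
7: bank 1 row 2 — prev 2 → HIT
8: bank 3 row 10 — prev None → EMPTY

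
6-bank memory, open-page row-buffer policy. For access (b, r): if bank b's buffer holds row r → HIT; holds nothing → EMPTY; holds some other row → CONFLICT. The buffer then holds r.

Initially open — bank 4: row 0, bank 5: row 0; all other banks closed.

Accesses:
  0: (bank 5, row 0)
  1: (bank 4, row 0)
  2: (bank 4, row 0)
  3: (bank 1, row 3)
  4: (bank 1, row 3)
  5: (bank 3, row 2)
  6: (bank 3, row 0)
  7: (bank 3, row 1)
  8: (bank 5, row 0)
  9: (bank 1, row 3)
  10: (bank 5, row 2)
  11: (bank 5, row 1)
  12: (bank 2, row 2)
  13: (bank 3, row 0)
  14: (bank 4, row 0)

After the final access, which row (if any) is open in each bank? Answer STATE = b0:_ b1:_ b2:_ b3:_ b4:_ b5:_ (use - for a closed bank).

STATE = b0:- b1:3 b2:2 b3:0 b4:0 b5:1

step 0: bank5 0->0 [HIT]
step 1: bank4 0->0 [HIT]
step 2: bank4 0->0 [HIT]
step 3: bank1 None->3 [EMPTY]
step 4: bank1 3->3 [HIT]
step 5: bank3 None->2 [EMPTY]
step 6: bank3 2->0 [CONFLICT]
step 7: bank3 0->1 [CONFLICT]
step 8: bank5 0->0 [HIT]
step 9: bank1 3->3 [HIT]
step 10: bank5 0->2 [CONFLICT]
step 11: bank5 2->1 [CONFLICT]
step 12: bank2 None->2 [EMPTY]
step 13: bank3 1->0 [CONFLICT]
step 14: bank4 0->0 [HIT]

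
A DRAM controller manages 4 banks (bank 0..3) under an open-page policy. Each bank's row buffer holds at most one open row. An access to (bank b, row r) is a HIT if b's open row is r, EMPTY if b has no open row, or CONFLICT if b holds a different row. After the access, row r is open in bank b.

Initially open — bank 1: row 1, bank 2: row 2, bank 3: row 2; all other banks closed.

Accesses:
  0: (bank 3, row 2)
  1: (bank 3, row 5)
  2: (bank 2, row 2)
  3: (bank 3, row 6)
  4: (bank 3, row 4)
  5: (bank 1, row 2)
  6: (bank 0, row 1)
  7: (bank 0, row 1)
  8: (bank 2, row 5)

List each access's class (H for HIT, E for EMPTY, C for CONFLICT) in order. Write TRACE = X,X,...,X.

TRACE = H,C,H,C,C,C,E,H,C

step 0: bank3 2->2 [HIT]
step 1: bank3 2->5 [CONFLICT]
step 2: bank2 2->2 [HIT]
step 3: bank3 5->6 [CONFLICT]
step 4: bank3 6->4 [CONFLICT]
step 5: bank1 1->2 [CONFLICT]
step 6: bank0 None->1 [EMPTY]
step 7: bank0 1->1 [HIT]
step 8: bank2 2->5 [CONFLICT]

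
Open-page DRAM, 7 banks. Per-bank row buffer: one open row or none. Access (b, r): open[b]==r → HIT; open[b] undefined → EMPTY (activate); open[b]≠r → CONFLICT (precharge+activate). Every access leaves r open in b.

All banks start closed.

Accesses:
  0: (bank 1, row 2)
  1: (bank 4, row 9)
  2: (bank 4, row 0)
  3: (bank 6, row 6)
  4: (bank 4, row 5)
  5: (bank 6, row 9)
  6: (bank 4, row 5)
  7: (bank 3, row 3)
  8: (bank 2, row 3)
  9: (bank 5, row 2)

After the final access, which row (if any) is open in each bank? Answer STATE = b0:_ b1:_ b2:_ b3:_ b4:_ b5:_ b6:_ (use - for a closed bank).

step 0: bank1 None->2 [EMPTY]
step 1: bank4 None->9 [EMPTY]
step 2: bank4 9->0 [CONFLICT]
step 3: bank6 None->6 [EMPTY]
step 4: bank4 0->5 [CONFLICT]
step 5: bank6 6->9 [CONFLICT]
step 6: bank4 5->5 [HIT]
step 7: bank3 None->3 [EMPTY]
step 8: bank2 None->3 [EMPTY]
step 9: bank5 None->2 [EMPTY]

STATE = b0:- b1:2 b2:3 b3:3 b4:5 b5:2 b6:9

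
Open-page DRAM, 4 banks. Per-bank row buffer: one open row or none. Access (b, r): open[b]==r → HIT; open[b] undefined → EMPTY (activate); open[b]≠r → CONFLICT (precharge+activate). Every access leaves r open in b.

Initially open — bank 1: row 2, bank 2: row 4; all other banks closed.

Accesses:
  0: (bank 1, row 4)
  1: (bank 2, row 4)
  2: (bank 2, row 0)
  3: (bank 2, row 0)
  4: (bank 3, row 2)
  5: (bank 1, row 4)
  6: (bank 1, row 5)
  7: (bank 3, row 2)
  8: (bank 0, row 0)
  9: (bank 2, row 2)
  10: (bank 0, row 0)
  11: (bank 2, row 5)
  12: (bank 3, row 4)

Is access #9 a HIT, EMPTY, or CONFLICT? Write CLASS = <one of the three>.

CLASS = CONFLICT

#0 (1,4) C  (was 2)
#1 (2,4) H  (was 4)
#2 (2,0) C  (was 4)
#3 (2,0) H  (was 0)
#4 (3,2) E
#5 (1,4) H  (was 4)
#6 (1,5) C  (was 4)
#7 (3,2) H  (was 2)
#8 (0,0) E
#9 (2,2) C  (was 0)
#10 (0,0) H  (was 0)
#11 (2,5) C  (was 2)
#12 (3,4) C  (was 2)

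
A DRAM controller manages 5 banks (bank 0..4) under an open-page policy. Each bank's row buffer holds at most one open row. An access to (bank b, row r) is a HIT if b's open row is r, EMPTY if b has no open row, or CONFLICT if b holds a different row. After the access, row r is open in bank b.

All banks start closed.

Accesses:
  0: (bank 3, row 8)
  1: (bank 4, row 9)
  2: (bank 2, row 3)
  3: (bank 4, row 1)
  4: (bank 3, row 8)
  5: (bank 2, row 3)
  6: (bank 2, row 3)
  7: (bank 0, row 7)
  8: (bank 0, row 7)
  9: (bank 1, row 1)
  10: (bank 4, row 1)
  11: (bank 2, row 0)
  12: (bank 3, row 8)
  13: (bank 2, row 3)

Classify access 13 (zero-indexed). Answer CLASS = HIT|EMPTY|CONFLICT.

CLASS = CONFLICT

  [0] b3 r8: no row ⇒ E
  [1] b4 r9: no row ⇒ E
  [2] b2 r3: no row ⇒ E
  [3] b4 r1: had r9 ⇒ C
  [4] b3 r8: had r8 ⇒ H
  [5] b2 r3: had r3 ⇒ H
  [6] b2 r3: had r3 ⇒ H
  [7] b0 r7: no row ⇒ E
  [8] b0 r7: had r7 ⇒ H
  [9] b1 r1: no row ⇒ E
  [10] b4 r1: had r1 ⇒ H
  [11] b2 r0: had r3 ⇒ C
  [12] b3 r8: had r8 ⇒ H
  [13] b2 r3: had r0 ⇒ C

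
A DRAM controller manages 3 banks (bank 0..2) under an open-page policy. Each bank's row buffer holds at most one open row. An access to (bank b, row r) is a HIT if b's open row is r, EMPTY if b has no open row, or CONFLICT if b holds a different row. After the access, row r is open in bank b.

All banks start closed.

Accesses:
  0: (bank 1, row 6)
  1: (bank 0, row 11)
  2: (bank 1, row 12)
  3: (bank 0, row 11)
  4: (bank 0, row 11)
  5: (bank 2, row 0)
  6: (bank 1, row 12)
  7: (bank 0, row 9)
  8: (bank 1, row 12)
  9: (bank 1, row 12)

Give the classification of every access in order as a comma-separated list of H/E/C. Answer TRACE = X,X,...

0: bank 1 row 6 — prev None → EMPTY
1: bank 0 row 11 — prev None → EMPTY
2: bank 1 row 12 — prev 6 → CONFLICT
3: bank 0 row 11 — prev 11 → HIT
4: bank 0 row 11 — prev 11 → HIT
5: bank 2 row 0 — prev None → EMPTY
6: bank 1 row 12 — prev 12 → HIT
7: bank 0 row 9 — prev 11 → CONFLICT
8: bank 1 row 12 — prev 12 → HIT
9: bank 1 row 12 — prev 12 → HIT

TRACE = E,E,C,H,H,E,H,C,H,H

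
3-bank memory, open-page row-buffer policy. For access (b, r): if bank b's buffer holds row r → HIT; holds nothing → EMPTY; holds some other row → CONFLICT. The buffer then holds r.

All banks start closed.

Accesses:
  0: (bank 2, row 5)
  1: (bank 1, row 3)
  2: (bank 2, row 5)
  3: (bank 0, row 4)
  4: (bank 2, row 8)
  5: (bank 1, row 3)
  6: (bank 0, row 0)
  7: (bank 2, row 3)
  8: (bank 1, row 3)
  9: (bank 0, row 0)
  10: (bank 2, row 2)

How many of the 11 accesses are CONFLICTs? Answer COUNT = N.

#0 (2,5) E
#1 (1,3) E
#2 (2,5) H  (was 5)
#3 (0,4) E
#4 (2,8) C  (was 5)
#5 (1,3) H  (was 3)
#6 (0,0) C  (was 4)
#7 (2,3) C  (was 8)
#8 (1,3) H  (was 3)
#9 (0,0) H  (was 0)
#10 (2,2) C  (was 3)

COUNT = 4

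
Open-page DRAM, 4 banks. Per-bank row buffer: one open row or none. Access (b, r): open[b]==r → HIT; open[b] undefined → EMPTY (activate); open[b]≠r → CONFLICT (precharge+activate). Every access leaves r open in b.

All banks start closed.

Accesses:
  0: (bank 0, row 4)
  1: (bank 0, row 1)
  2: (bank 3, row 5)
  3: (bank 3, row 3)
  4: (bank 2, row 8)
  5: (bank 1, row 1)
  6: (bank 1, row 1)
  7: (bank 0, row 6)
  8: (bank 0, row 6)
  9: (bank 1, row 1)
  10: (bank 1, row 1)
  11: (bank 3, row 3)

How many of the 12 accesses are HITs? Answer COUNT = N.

COUNT = 5

0: bank 0 row 4 — prev None → EMPTY
1: bank 0 row 1 — prev 4 → CONFLICT
2: bank 3 row 5 — prev None → EMPTY
3: bank 3 row 3 — prev 5 → CONFLICT
4: bank 2 row 8 — prev None → EMPTY
5: bank 1 row 1 — prev None → EMPTY
6: bank 1 row 1 — prev 1 → HIT
7: bank 0 row 6 — prev 1 → CONFLICT
8: bank 0 row 6 — prev 6 → HIT
9: bank 1 row 1 — prev 1 → HIT
10: bank 1 row 1 — prev 1 → HIT
11: bank 3 row 3 — prev 3 → HIT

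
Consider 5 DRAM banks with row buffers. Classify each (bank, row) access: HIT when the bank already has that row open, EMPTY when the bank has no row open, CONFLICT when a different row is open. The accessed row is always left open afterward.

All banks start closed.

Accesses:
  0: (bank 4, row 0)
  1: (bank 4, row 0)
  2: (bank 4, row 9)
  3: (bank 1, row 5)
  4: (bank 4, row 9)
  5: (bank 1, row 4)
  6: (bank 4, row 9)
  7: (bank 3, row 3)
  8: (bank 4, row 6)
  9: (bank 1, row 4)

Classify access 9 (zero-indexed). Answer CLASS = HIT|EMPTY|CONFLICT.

#0 (4,0) E
#1 (4,0) H  (was 0)
#2 (4,9) C  (was 0)
#3 (1,5) E
#4 (4,9) H  (was 9)
#5 (1,4) C  (was 5)
#6 (4,9) H  (was 9)
#7 (3,3) E
#8 (4,6) C  (was 9)
#9 (1,4) H  (was 4)

CLASS = HIT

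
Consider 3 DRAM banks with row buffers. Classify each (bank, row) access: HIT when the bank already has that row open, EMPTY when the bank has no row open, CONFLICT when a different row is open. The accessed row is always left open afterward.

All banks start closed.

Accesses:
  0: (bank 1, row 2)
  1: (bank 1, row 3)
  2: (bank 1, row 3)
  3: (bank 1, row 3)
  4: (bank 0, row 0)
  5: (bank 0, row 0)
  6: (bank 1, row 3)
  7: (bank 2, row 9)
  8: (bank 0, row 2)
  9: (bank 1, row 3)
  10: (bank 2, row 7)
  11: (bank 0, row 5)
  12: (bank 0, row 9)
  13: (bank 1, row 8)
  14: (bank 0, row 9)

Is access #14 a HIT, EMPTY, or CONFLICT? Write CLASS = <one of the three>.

0: bank 1 row 2 — prev None → EMPTY
1: bank 1 row 3 — prev 2 → CONFLICT
2: bank 1 row 3 — prev 3 → HIT
3: bank 1 row 3 — prev 3 → HIT
4: bank 0 row 0 — prev None → EMPTY
5: bank 0 row 0 — prev 0 → HIT
6: bank 1 row 3 — prev 3 → HIT
7: bank 2 row 9 — prev None → EMPTY
8: bank 0 row 2 — prev 0 → CONFLICT
9: bank 1 row 3 — prev 3 → HIT
10: bank 2 row 7 — prev 9 → CONFLICT
11: bank 0 row 5 — prev 2 → CONFLICT
12: bank 0 row 9 — prev 5 → CONFLICT
13: bank 1 row 8 — prev 3 → CONFLICT
14: bank 0 row 9 — prev 9 → HIT

CLASS = HIT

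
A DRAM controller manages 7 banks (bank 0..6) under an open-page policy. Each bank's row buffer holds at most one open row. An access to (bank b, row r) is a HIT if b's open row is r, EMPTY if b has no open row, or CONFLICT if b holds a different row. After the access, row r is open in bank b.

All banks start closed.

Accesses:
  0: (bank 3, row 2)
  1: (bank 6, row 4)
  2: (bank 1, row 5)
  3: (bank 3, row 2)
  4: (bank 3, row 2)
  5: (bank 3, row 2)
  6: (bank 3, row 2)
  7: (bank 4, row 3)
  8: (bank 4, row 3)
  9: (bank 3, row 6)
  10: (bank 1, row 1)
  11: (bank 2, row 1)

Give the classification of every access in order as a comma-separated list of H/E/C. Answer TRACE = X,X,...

step 0: bank3 None->2 [EMPTY]
step 1: bank6 None->4 [EMPTY]
step 2: bank1 None->5 [EMPTY]
step 3: bank3 2->2 [HIT]
step 4: bank3 2->2 [HIT]
step 5: bank3 2->2 [HIT]
step 6: bank3 2->2 [HIT]
step 7: bank4 None->3 [EMPTY]
step 8: bank4 3->3 [HIT]
step 9: bank3 2->6 [CONFLICT]
step 10: bank1 5->1 [CONFLICT]
step 11: bank2 None->1 [EMPTY]

TRACE = E,E,E,H,H,H,H,E,H,C,C,E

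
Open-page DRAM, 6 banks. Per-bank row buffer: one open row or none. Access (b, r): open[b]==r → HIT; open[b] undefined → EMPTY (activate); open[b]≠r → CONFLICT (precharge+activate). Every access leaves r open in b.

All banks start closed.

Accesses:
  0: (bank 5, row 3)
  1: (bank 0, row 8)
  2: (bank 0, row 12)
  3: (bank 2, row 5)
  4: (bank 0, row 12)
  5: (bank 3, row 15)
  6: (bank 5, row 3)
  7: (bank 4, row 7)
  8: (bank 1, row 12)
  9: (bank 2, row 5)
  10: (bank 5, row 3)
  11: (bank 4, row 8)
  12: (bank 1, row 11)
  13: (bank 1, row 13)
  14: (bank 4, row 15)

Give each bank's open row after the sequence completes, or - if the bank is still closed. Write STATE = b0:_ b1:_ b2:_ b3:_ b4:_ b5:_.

STATE = b0:12 b1:13 b2:5 b3:15 b4:15 b5:3

step 0: bank5 None->3 [EMPTY]
step 1: bank0 None->8 [EMPTY]
step 2: bank0 8->12 [CONFLICT]
step 3: bank2 None->5 [EMPTY]
step 4: bank0 12->12 [HIT]
step 5: bank3 None->15 [EMPTY]
step 6: bank5 3->3 [HIT]
step 7: bank4 None->7 [EMPTY]
step 8: bank1 None->12 [EMPTY]
step 9: bank2 5->5 [HIT]
step 10: bank5 3->3 [HIT]
step 11: bank4 7->8 [CONFLICT]
step 12: bank1 12->11 [CONFLICT]
step 13: bank1 11->13 [CONFLICT]
step 14: bank4 8->15 [CONFLICT]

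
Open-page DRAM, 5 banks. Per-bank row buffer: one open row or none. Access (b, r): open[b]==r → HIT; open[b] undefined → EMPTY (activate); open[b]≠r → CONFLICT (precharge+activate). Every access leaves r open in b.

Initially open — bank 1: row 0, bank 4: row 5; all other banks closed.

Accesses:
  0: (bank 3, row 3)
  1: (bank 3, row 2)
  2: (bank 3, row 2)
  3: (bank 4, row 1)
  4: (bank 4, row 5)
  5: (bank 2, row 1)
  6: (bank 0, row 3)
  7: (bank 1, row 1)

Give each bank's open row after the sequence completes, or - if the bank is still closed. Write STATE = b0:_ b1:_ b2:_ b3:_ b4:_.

STATE = b0:3 b1:1 b2:1 b3:2 b4:5

#0 (3,3) E
#1 (3,2) C  (was 3)
#2 (3,2) H  (was 2)
#3 (4,1) C  (was 5)
#4 (4,5) C  (was 1)
#5 (2,1) E
#6 (0,3) E
#7 (1,1) C  (was 0)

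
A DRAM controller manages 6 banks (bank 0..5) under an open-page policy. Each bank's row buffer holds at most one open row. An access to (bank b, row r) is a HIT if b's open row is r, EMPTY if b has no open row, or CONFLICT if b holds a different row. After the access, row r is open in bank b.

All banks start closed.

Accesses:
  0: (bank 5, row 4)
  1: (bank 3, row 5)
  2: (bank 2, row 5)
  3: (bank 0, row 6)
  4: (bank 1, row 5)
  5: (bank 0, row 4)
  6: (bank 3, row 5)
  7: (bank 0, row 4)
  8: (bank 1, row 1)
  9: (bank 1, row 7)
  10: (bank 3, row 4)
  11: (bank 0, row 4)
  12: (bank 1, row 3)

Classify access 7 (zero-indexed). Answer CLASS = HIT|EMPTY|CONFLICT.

CLASS = HIT

#0 (5,4) E
#1 (3,5) E
#2 (2,5) E
#3 (0,6) E
#4 (1,5) E
#5 (0,4) C  (was 6)
#6 (3,5) H  (was 5)
#7 (0,4) H  (was 4)
#8 (1,1) C  (was 5)
#9 (1,7) C  (was 1)
#10 (3,4) C  (was 5)
#11 (0,4) H  (was 4)
#12 (1,3) C  (was 7)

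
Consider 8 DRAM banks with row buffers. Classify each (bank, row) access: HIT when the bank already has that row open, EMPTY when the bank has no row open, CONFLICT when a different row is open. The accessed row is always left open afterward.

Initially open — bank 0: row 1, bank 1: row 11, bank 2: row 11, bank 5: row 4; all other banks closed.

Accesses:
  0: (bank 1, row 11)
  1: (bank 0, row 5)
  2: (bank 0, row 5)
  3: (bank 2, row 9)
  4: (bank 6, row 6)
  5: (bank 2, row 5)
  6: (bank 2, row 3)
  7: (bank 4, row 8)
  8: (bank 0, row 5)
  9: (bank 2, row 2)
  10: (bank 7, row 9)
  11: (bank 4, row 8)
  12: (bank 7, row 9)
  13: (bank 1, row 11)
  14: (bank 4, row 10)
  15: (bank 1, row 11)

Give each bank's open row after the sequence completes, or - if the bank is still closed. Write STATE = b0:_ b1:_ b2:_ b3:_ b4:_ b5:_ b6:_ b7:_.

STATE = b0:5 b1:11 b2:2 b3:- b4:10 b5:4 b6:6 b7:9

#0 (1,11) H  (was 11)
#1 (0,5) C  (was 1)
#2 (0,5) H  (was 5)
#3 (2,9) C  (was 11)
#4 (6,6) E
#5 (2,5) C  (was 9)
#6 (2,3) C  (was 5)
#7 (4,8) E
#8 (0,5) H  (was 5)
#9 (2,2) C  (was 3)
#10 (7,9) E
#11 (4,8) H  (was 8)
#12 (7,9) H  (was 9)
#13 (1,11) H  (was 11)
#14 (4,10) C  (was 8)
#15 (1,11) H  (was 11)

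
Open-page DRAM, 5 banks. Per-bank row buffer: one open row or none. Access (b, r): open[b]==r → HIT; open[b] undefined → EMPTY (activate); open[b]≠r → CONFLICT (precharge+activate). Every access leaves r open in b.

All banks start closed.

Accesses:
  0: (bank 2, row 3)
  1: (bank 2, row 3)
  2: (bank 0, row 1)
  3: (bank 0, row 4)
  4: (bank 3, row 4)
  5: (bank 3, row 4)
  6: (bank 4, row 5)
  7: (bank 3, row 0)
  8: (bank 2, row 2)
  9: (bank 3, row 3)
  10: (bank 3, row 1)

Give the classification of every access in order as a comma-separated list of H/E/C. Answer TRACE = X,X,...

TRACE = E,H,E,C,E,H,E,C,C,C,C

  [0] b2 r3: no row ⇒ E
  [1] b2 r3: had r3 ⇒ H
  [2] b0 r1: no row ⇒ E
  [3] b0 r4: had r1 ⇒ C
  [4] b3 r4: no row ⇒ E
  [5] b3 r4: had r4 ⇒ H
  [6] b4 r5: no row ⇒ E
  [7] b3 r0: had r4 ⇒ C
  [8] b2 r2: had r3 ⇒ C
  [9] b3 r3: had r0 ⇒ C
  [10] b3 r1: had r3 ⇒ C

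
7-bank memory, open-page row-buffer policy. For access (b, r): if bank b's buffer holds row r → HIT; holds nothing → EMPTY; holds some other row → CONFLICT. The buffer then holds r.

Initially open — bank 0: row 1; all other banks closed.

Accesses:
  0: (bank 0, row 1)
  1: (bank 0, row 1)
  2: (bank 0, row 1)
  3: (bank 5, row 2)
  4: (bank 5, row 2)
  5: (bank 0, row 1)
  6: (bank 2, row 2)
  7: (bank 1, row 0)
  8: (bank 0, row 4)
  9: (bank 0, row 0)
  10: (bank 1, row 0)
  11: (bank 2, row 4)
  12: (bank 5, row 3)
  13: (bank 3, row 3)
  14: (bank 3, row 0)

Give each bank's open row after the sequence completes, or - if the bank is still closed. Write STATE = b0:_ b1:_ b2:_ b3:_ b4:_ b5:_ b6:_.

STATE = b0:0 b1:0 b2:4 b3:0 b4:- b5:3 b6:-

#0 (0,1) H  (was 1)
#1 (0,1) H  (was 1)
#2 (0,1) H  (was 1)
#3 (5,2) E
#4 (5,2) H  (was 2)
#5 (0,1) H  (was 1)
#6 (2,2) E
#7 (1,0) E
#8 (0,4) C  (was 1)
#9 (0,0) C  (was 4)
#10 (1,0) H  (was 0)
#11 (2,4) C  (was 2)
#12 (5,3) C  (was 2)
#13 (3,3) E
#14 (3,0) C  (was 3)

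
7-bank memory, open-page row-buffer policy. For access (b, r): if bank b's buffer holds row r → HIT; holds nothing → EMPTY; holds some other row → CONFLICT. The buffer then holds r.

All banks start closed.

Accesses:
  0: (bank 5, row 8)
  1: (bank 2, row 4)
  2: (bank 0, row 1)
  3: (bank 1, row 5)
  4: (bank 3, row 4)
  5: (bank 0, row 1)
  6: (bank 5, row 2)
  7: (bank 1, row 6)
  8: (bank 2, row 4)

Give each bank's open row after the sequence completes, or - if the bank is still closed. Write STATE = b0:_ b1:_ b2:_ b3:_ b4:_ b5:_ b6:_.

#0 (5,8) E
#1 (2,4) E
#2 (0,1) E
#3 (1,5) E
#4 (3,4) E
#5 (0,1) H  (was 1)
#6 (5,2) C  (was 8)
#7 (1,6) C  (was 5)
#8 (2,4) H  (was 4)

STATE = b0:1 b1:6 b2:4 b3:4 b4:- b5:2 b6:-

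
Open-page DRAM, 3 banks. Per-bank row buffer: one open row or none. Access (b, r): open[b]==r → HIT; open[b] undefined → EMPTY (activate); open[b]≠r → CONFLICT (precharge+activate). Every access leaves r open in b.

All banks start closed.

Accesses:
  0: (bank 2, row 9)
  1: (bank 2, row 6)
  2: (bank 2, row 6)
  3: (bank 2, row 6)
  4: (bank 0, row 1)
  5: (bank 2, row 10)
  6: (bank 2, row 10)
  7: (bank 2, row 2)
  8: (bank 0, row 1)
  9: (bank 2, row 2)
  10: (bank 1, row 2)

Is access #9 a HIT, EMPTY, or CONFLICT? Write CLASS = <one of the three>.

#0 (2,9) E
#1 (2,6) C  (was 9)
#2 (2,6) H  (was 6)
#3 (2,6) H  (was 6)
#4 (0,1) E
#5 (2,10) C  (was 6)
#6 (2,10) H  (was 10)
#7 (2,2) C  (was 10)
#8 (0,1) H  (was 1)
#9 (2,2) H  (was 2)
#10 (1,2) E

CLASS = HIT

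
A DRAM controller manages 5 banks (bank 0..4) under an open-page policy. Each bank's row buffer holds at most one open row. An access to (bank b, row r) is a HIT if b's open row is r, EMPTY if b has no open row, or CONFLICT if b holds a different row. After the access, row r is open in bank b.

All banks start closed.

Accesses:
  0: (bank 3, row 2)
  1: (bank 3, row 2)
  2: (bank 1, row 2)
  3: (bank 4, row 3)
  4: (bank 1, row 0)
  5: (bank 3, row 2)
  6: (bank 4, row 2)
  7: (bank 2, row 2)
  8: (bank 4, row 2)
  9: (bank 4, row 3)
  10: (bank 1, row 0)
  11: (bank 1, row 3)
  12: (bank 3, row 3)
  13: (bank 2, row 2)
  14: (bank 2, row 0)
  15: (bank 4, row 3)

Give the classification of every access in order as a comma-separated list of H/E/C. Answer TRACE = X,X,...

TRACE = E,H,E,E,C,H,C,E,H,C,H,C,C,H,C,H

0: bank 3 row 2 — prev None → EMPTY
1: bank 3 row 2 — prev 2 → HIT
2: bank 1 row 2 — prev None → EMPTY
3: bank 4 row 3 — prev None → EMPTY
4: bank 1 row 0 — prev 2 → CONFLICT
5: bank 3 row 2 — prev 2 → HIT
6: bank 4 row 2 — prev 3 → CONFLICT
7: bank 2 row 2 — prev None → EMPTY
8: bank 4 row 2 — prev 2 → HIT
9: bank 4 row 3 — prev 2 → CONFLICT
10: bank 1 row 0 — prev 0 → HIT
11: bank 1 row 3 — prev 0 → CONFLICT
12: bank 3 row 3 — prev 2 → CONFLICT
13: bank 2 row 2 — prev 2 → HIT
14: bank 2 row 0 — prev 2 → CONFLICT
15: bank 4 row 3 — prev 3 → HIT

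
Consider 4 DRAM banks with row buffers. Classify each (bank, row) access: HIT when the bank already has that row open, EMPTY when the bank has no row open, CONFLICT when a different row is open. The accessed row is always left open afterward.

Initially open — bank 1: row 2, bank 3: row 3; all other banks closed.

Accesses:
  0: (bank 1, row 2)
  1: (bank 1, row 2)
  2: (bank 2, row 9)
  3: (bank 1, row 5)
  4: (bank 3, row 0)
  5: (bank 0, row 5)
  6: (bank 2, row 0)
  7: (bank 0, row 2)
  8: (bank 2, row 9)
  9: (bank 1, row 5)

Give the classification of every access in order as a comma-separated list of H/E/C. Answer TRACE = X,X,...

step 0: bank1 2->2 [HIT]
step 1: bank1 2->2 [HIT]
step 2: bank2 None->9 [EMPTY]
step 3: bank1 2->5 [CONFLICT]
step 4: bank3 3->0 [CONFLICT]
step 5: bank0 None->5 [EMPTY]
step 6: bank2 9->0 [CONFLICT]
step 7: bank0 5->2 [CONFLICT]
step 8: bank2 0->9 [CONFLICT]
step 9: bank1 5->5 [HIT]

TRACE = H,H,E,C,C,E,C,C,C,H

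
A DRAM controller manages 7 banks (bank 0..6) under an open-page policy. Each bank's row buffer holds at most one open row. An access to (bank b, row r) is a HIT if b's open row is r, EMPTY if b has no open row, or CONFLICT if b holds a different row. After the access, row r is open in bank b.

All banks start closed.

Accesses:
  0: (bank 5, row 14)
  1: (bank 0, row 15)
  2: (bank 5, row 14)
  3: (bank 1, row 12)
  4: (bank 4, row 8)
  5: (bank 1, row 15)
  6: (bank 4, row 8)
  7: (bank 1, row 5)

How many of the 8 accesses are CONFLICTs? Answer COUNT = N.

  [0] b5 r14: no row ⇒ E
  [1] b0 r15: no row ⇒ E
  [2] b5 r14: had r14 ⇒ H
  [3] b1 r12: no row ⇒ E
  [4] b4 r8: no row ⇒ E
  [5] b1 r15: had r12 ⇒ C
  [6] b4 r8: had r8 ⇒ H
  [7] b1 r5: had r15 ⇒ C

COUNT = 2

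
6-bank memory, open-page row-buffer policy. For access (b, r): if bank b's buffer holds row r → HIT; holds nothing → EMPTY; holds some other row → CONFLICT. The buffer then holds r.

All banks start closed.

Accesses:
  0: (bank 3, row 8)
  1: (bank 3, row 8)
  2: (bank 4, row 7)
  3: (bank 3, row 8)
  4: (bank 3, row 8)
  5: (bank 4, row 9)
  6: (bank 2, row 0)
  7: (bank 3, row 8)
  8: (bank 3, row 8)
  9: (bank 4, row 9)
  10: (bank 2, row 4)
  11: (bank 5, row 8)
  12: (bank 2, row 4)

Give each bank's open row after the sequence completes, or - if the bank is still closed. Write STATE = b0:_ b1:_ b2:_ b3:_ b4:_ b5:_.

STATE = b0:- b1:- b2:4 b3:8 b4:9 b5:8

#0 (3,8) E
#1 (3,8) H  (was 8)
#2 (4,7) E
#3 (3,8) H  (was 8)
#4 (3,8) H  (was 8)
#5 (4,9) C  (was 7)
#6 (2,0) E
#7 (3,8) H  (was 8)
#8 (3,8) H  (was 8)
#9 (4,9) H  (was 9)
#10 (2,4) C  (was 0)
#11 (5,8) E
#12 (2,4) H  (was 4)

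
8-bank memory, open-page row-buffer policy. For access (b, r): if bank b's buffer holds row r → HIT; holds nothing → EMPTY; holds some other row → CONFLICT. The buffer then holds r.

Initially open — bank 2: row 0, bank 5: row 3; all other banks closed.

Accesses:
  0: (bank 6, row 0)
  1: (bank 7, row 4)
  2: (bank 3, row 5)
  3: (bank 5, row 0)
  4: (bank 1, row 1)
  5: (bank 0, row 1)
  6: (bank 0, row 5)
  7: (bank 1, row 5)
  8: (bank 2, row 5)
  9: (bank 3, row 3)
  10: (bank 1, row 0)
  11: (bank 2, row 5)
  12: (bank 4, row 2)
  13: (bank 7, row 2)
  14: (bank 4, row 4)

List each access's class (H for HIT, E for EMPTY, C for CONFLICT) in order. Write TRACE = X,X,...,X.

TRACE = E,E,E,C,E,E,C,C,C,C,C,H,E,C,C

#0 (6,0) E
#1 (7,4) E
#2 (3,5) E
#3 (5,0) C  (was 3)
#4 (1,1) E
#5 (0,1) E
#6 (0,5) C  (was 1)
#7 (1,5) C  (was 1)
#8 (2,5) C  (was 0)
#9 (3,3) C  (was 5)
#10 (1,0) C  (was 5)
#11 (2,5) H  (was 5)
#12 (4,2) E
#13 (7,2) C  (was 4)
#14 (4,4) C  (was 2)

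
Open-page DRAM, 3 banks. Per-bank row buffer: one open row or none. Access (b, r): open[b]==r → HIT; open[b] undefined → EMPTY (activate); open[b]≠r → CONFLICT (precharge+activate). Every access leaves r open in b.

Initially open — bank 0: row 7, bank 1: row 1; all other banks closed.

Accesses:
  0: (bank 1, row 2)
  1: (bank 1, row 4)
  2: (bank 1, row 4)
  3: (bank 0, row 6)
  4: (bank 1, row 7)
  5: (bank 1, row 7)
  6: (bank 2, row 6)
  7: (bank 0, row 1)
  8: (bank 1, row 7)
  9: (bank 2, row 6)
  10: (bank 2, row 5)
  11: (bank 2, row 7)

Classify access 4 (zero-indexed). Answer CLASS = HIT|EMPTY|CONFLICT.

CLASS = CONFLICT

step 0: bank1 1->2 [CONFLICT]
step 1: bank1 2->4 [CONFLICT]
step 2: bank1 4->4 [HIT]
step 3: bank0 7->6 [CONFLICT]
step 4: bank1 4->7 [CONFLICT]
step 5: bank1 7->7 [HIT]
step 6: bank2 None->6 [EMPTY]
step 7: bank0 6->1 [CONFLICT]
step 8: bank1 7->7 [HIT]
step 9: bank2 6->6 [HIT]
step 10: bank2 6->5 [CONFLICT]
step 11: bank2 5->7 [CONFLICT]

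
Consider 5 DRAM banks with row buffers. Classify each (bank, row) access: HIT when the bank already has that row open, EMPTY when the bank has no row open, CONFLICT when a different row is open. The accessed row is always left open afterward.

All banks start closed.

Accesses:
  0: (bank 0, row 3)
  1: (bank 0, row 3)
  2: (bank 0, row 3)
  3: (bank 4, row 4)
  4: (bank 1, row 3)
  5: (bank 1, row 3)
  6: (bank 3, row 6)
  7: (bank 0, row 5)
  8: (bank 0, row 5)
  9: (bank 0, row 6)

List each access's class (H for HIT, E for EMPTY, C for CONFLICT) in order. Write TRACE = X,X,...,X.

TRACE = E,H,H,E,E,H,E,C,H,C

  [0] b0 r3: no row ⇒ E
  [1] b0 r3: had r3 ⇒ H
  [2] b0 r3: had r3 ⇒ H
  [3] b4 r4: no row ⇒ E
  [4] b1 r3: no row ⇒ E
  [5] b1 r3: had r3 ⇒ H
  [6] b3 r6: no row ⇒ E
  [7] b0 r5: had r3 ⇒ C
  [8] b0 r5: had r5 ⇒ H
  [9] b0 r6: had r5 ⇒ C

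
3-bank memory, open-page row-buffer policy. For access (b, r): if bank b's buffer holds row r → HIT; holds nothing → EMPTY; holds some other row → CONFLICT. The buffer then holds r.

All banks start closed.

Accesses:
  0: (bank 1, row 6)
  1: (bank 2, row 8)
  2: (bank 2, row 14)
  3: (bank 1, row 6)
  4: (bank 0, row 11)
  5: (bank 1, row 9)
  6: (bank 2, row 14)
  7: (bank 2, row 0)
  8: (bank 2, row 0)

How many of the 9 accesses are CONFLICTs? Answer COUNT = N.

#0 (1,6) E
#1 (2,8) E
#2 (2,14) C  (was 8)
#3 (1,6) H  (was 6)
#4 (0,11) E
#5 (1,9) C  (was 6)
#6 (2,14) H  (was 14)
#7 (2,0) C  (was 14)
#8 (2,0) H  (was 0)

COUNT = 3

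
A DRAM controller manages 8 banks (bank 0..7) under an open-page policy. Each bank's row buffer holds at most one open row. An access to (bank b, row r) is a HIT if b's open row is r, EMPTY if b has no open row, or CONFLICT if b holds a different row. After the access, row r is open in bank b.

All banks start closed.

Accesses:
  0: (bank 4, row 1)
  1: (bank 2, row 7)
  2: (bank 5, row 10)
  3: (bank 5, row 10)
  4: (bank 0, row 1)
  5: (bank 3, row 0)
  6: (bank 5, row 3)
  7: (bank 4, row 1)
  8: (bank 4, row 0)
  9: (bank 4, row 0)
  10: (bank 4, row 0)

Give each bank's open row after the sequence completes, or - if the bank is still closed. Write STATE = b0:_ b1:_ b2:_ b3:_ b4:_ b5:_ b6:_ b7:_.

#0 (4,1) E
#1 (2,7) E
#2 (5,10) E
#3 (5,10) H  (was 10)
#4 (0,1) E
#5 (3,0) E
#6 (5,3) C  (was 10)
#7 (4,1) H  (was 1)
#8 (4,0) C  (was 1)
#9 (4,0) H  (was 0)
#10 (4,0) H  (was 0)

STATE = b0:1 b1:- b2:7 b3:0 b4:0 b5:3 b6:- b7:-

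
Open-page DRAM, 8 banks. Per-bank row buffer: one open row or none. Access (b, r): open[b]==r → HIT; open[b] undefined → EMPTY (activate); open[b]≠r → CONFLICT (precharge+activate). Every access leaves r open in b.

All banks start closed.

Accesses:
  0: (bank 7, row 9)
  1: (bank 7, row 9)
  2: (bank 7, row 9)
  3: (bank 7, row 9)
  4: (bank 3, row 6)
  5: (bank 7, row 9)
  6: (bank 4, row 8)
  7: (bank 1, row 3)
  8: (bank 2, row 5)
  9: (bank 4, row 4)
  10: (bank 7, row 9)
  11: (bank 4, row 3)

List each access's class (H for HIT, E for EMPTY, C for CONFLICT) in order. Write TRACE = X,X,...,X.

TRACE = E,H,H,H,E,H,E,E,E,C,H,C

0: bank 7 row 9 — prev None → EMPTY
1: bank 7 row 9 — prev 9 → HIT
2: bank 7 row 9 — prev 9 → HIT
3: bank 7 row 9 — prev 9 → HIT
4: bank 3 row 6 — prev None → EMPTY
5: bank 7 row 9 — prev 9 → HIT
6: bank 4 row 8 — prev None → EMPTY
7: bank 1 row 3 — prev None → EMPTY
8: bank 2 row 5 — prev None → EMPTY
9: bank 4 row 4 — prev 8 → CONFLICT
10: bank 7 row 9 — prev 9 → HIT
11: bank 4 row 3 — prev 4 → CONFLICT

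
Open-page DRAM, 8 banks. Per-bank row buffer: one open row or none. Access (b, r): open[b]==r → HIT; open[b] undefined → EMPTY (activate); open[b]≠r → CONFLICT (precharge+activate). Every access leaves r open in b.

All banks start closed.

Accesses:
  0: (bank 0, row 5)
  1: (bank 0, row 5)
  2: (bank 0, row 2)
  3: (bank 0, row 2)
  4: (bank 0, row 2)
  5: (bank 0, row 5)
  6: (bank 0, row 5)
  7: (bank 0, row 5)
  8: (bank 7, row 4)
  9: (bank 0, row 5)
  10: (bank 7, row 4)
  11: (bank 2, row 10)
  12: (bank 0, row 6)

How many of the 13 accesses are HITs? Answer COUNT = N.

COUNT = 7

step 0: bank0 None->5 [EMPTY]
step 1: bank0 5->5 [HIT]
step 2: bank0 5->2 [CONFLICT]
step 3: bank0 2->2 [HIT]
step 4: bank0 2->2 [HIT]
step 5: bank0 2->5 [CONFLICT]
step 6: bank0 5->5 [HIT]
step 7: bank0 5->5 [HIT]
step 8: bank7 None->4 [EMPTY]
step 9: bank0 5->5 [HIT]
step 10: bank7 4->4 [HIT]
step 11: bank2 None->10 [EMPTY]
step 12: bank0 5->6 [CONFLICT]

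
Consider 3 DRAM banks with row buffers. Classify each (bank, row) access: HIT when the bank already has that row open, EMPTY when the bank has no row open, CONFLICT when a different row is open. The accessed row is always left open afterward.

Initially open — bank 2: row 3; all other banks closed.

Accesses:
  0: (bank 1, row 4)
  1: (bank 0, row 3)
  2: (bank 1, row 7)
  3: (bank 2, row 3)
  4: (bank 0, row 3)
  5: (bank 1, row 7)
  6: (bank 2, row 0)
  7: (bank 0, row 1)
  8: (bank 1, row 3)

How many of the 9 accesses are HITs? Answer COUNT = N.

COUNT = 3

step 0: bank1 None->4 [EMPTY]
step 1: bank0 None->3 [EMPTY]
step 2: bank1 4->7 [CONFLICT]
step 3: bank2 3->3 [HIT]
step 4: bank0 3->3 [HIT]
step 5: bank1 7->7 [HIT]
step 6: bank2 3->0 [CONFLICT]
step 7: bank0 3->1 [CONFLICT]
step 8: bank1 7->3 [CONFLICT]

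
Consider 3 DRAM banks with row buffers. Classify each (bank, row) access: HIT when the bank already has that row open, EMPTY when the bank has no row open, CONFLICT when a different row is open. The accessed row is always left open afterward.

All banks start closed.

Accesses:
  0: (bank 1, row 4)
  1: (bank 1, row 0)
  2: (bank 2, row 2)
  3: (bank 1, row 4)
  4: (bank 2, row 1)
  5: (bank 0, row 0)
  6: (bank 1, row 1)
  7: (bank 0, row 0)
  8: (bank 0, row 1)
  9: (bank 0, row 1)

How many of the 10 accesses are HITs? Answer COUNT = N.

#0 (1,4) E
#1 (1,0) C  (was 4)
#2 (2,2) E
#3 (1,4) C  (was 0)
#4 (2,1) C  (was 2)
#5 (0,0) E
#6 (1,1) C  (was 4)
#7 (0,0) H  (was 0)
#8 (0,1) C  (was 0)
#9 (0,1) H  (was 1)

COUNT = 2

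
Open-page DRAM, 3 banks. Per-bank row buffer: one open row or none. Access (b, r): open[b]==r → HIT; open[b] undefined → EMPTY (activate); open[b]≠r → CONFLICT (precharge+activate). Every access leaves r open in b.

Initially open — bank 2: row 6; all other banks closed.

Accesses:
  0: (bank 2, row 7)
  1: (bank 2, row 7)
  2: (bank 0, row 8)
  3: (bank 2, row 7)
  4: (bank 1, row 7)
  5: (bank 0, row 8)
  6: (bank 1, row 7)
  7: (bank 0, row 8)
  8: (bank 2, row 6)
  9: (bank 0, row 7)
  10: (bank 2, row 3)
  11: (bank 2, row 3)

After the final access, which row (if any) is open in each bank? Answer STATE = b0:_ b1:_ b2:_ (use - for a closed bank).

STATE = b0:7 b1:7 b2:3

  [0] b2 r7: had r6 ⇒ C
  [1] b2 r7: had r7 ⇒ H
  [2] b0 r8: no row ⇒ E
  [3] b2 r7: had r7 ⇒ H
  [4] b1 r7: no row ⇒ E
  [5] b0 r8: had r8 ⇒ H
  [6] b1 r7: had r7 ⇒ H
  [7] b0 r8: had r8 ⇒ H
  [8] b2 r6: had r7 ⇒ C
  [9] b0 r7: had r8 ⇒ C
  [10] b2 r3: had r6 ⇒ C
  [11] b2 r3: had r3 ⇒ H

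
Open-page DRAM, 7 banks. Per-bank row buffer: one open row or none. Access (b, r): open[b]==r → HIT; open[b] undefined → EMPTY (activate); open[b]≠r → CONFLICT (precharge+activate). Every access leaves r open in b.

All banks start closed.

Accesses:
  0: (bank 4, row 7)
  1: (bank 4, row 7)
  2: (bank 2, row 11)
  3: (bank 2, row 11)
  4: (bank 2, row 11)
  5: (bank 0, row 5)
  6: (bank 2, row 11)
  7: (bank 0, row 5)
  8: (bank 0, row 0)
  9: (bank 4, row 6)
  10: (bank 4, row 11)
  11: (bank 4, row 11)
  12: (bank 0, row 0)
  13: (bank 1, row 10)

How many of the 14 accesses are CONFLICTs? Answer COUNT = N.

COUNT = 3

  [0] b4 r7: no row ⇒ E
  [1] b4 r7: had r7 ⇒ H
  [2] b2 r11: no row ⇒ E
  [3] b2 r11: had r11 ⇒ H
  [4] b2 r11: had r11 ⇒ H
  [5] b0 r5: no row ⇒ E
  [6] b2 r11: had r11 ⇒ H
  [7] b0 r5: had r5 ⇒ H
  [8] b0 r0: had r5 ⇒ C
  [9] b4 r6: had r7 ⇒ C
  [10] b4 r11: had r6 ⇒ C
  [11] b4 r11: had r11 ⇒ H
  [12] b0 r0: had r0 ⇒ H
  [13] b1 r10: no row ⇒ E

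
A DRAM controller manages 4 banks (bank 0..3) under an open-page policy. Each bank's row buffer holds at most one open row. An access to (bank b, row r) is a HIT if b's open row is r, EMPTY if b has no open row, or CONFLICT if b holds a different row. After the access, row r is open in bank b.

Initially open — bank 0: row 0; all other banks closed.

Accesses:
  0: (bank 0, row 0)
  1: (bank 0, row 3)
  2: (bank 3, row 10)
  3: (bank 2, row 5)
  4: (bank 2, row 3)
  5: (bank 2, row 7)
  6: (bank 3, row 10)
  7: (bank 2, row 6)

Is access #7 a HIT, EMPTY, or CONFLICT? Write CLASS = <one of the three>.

CLASS = CONFLICT

0: bank 0 row 0 — prev 0 → HIT
1: bank 0 row 3 — prev 0 → CONFLICT
2: bank 3 row 10 — prev None → EMPTY
3: bank 2 row 5 — prev None → EMPTY
4: bank 2 row 3 — prev 5 → CONFLICT
5: bank 2 row 7 — prev 3 → CONFLICT
6: bank 3 row 10 — prev 10 → HIT
7: bank 2 row 6 — prev 7 → CONFLICT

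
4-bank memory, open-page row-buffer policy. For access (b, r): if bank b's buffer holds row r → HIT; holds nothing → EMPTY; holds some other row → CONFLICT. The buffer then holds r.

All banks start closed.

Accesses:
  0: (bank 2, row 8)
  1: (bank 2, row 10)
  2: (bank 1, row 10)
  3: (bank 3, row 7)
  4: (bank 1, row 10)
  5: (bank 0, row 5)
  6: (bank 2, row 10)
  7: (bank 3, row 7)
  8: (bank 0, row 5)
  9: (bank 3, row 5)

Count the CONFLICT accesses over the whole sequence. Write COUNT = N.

COUNT = 2

#0 (2,8) E
#1 (2,10) C  (was 8)
#2 (1,10) E
#3 (3,7) E
#4 (1,10) H  (was 10)
#5 (0,5) E
#6 (2,10) H  (was 10)
#7 (3,7) H  (was 7)
#8 (0,5) H  (was 5)
#9 (3,5) C  (was 7)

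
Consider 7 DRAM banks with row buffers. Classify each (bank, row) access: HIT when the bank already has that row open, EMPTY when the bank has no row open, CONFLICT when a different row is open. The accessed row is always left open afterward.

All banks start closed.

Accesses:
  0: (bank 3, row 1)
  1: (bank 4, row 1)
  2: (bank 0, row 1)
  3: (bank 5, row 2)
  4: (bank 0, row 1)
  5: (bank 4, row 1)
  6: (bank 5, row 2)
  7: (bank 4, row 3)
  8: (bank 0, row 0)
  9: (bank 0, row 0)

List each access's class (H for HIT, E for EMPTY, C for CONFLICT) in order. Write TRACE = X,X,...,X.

step 0: bank3 None->1 [EMPTY]
step 1: bank4 None->1 [EMPTY]
step 2: bank0 None->1 [EMPTY]
step 3: bank5 None->2 [EMPTY]
step 4: bank0 1->1 [HIT]
step 5: bank4 1->1 [HIT]
step 6: bank5 2->2 [HIT]
step 7: bank4 1->3 [CONFLICT]
step 8: bank0 1->0 [CONFLICT]
step 9: bank0 0->0 [HIT]

TRACE = E,E,E,E,H,H,H,C,C,H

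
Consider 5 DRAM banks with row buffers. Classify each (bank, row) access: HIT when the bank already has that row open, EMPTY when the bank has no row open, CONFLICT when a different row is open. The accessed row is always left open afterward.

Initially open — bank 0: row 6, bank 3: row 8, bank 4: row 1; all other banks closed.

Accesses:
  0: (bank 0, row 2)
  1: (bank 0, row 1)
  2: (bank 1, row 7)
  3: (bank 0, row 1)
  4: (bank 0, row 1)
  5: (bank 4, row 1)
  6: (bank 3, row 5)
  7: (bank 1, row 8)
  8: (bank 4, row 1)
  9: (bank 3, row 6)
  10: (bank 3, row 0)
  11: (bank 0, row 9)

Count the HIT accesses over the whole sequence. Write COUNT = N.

COUNT = 4

#0 (0,2) C  (was 6)
#1 (0,1) C  (was 2)
#2 (1,7) E
#3 (0,1) H  (was 1)
#4 (0,1) H  (was 1)
#5 (4,1) H  (was 1)
#6 (3,5) C  (was 8)
#7 (1,8) C  (was 7)
#8 (4,1) H  (was 1)
#9 (3,6) C  (was 5)
#10 (3,0) C  (was 6)
#11 (0,9) C  (was 1)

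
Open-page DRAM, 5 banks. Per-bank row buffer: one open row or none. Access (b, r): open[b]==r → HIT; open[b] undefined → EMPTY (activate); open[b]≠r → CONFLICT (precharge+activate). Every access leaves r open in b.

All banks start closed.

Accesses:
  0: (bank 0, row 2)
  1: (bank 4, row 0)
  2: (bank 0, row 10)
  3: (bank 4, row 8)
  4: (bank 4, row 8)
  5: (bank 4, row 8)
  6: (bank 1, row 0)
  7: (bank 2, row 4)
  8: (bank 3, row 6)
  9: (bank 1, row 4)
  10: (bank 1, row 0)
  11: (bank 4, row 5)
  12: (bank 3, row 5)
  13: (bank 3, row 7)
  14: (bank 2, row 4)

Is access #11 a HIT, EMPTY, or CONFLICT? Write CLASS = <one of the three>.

step 0: bank0 None->2 [EMPTY]
step 1: bank4 None->0 [EMPTY]
step 2: bank0 2->10 [CONFLICT]
step 3: bank4 0->8 [CONFLICT]
step 4: bank4 8->8 [HIT]
step 5: bank4 8->8 [HIT]
step 6: bank1 None->0 [EMPTY]
step 7: bank2 None->4 [EMPTY]
step 8: bank3 None->6 [EMPTY]
step 9: bank1 0->4 [CONFLICT]
step 10: bank1 4->0 [CONFLICT]
step 11: bank4 8->5 [CONFLICT]
step 12: bank3 6->5 [CONFLICT]
step 13: bank3 5->7 [CONFLICT]
step 14: bank2 4->4 [HIT]

CLASS = CONFLICT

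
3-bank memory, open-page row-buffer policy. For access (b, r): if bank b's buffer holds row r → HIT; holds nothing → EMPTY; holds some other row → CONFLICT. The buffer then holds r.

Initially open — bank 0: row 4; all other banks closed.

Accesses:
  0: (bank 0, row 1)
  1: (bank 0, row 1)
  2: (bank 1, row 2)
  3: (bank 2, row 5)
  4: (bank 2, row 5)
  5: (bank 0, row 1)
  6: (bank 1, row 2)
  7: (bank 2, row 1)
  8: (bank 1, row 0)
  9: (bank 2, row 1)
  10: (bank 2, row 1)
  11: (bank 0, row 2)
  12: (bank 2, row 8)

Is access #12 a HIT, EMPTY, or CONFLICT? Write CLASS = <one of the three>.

#0 (0,1) C  (was 4)
#1 (0,1) H  (was 1)
#2 (1,2) E
#3 (2,5) E
#4 (2,5) H  (was 5)
#5 (0,1) H  (was 1)
#6 (1,2) H  (was 2)
#7 (2,1) C  (was 5)
#8 (1,0) C  (was 2)
#9 (2,1) H  (was 1)
#10 (2,1) H  (was 1)
#11 (0,2) C  (was 1)
#12 (2,8) C  (was 1)

CLASS = CONFLICT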